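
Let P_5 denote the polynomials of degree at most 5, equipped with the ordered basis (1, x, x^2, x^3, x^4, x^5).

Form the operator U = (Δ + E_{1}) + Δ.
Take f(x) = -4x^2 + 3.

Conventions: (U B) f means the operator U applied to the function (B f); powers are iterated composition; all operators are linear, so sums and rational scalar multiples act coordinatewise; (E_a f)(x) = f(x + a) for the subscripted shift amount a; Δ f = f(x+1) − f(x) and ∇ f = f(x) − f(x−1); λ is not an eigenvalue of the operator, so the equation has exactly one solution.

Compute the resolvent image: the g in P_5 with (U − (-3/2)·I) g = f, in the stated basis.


g(x) = -(8/5)x^2 + (96/25)x - 186/125

write g with unknown coordinates in the stated basis and equate coefficients in (U − (-3/2)·I) g = f
solving from the highest basis element down gives g = -(8/5)x^2 + (96/25)x - 186/125
check: U g = -(8/5)x^2 - (144/25)x + 654/125
so U g − (-3/2)·g = -4x^2 + 3 = f ✓


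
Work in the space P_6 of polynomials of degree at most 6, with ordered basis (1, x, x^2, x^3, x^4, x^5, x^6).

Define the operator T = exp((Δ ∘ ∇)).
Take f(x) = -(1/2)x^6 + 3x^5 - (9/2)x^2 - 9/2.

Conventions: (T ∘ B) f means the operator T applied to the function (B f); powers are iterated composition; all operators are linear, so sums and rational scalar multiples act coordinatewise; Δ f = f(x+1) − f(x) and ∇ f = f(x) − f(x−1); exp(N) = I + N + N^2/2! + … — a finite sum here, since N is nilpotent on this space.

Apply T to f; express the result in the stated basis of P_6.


order-1 term: -15x^4 + 60x^3 - 15x^2 + 30x - 10
order-2 term: -90x^2 + 180x - 30
order-3 term: -60
the series for exp((Δ ∘ ∇)) f terminates at order 3
exp((Δ ∘ ∇)) f = -(1/2)x^6 + 3x^5 - 15x^4 + 60x^3 - (219/2)x^2 + 210x - 209/2

the image equals g(x) = -(1/2)x^6 + 3x^5 - 15x^4 + 60x^3 - (219/2)x^2 + 210x - 209/2


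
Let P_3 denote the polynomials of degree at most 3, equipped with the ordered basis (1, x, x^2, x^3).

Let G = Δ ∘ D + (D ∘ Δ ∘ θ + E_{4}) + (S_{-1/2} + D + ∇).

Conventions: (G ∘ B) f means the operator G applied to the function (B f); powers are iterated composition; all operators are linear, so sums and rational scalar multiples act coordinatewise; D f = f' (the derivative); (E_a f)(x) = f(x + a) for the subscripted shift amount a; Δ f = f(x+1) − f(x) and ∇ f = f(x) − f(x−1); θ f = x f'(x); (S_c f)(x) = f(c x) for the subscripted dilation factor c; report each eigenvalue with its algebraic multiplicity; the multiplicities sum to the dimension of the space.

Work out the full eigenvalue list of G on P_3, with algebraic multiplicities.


image of 1: 2
image of x: (1/2)x + 6
image of x^2: (5/4)x^2 + 12x + 21
image of x^3: (7/8)x^3 + 18x^2 + 69x + 77
the matrix is upper triangular; its diagonal is (2, 1/2, 5/4, 7/8)
for a triangular matrix the eigenvalues are the diagonal entries, with algebraic multiplicity their repetition count

λ = 1/2 (multiplicity 1), λ = 7/8 (multiplicity 1), λ = 5/4 (multiplicity 1), λ = 2 (multiplicity 1)


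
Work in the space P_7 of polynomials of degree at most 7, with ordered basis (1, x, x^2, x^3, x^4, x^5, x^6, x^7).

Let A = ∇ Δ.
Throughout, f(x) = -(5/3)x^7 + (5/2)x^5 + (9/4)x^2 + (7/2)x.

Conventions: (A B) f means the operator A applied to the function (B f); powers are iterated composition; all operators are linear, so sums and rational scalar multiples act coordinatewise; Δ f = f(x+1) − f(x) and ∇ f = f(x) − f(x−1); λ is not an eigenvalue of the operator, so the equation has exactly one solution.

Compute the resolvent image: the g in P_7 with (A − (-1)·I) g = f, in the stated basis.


write g with unknown coordinates in the stated basis and equate coefficients in (A − (-1)·I) g = f
solving from the highest basis element down gives g = -(5/3)x^7 + (145/2)x^5 - (4000/3)x^3 + (9/4)x^2 + (43811/6)x - 9/2
check: A g = -70x^5 + (4000/3)x^3 - (21895/3)x + 9/2
so A g − (-1)·g = -(5/3)x^7 + (5/2)x^5 + (9/4)x^2 + (7/2)x = f ✓

the image equals g(x) = -(5/3)x^7 + (145/2)x^5 - (4000/3)x^3 + (9/4)x^2 + (43811/6)x - 9/2


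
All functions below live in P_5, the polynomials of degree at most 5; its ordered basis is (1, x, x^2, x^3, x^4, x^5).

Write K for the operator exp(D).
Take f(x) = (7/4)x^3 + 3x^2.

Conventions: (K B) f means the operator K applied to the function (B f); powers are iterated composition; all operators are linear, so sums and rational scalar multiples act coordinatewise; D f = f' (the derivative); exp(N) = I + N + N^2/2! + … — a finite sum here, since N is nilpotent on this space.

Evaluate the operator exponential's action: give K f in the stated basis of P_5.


the image equals g(x) = (7/4)x^3 + (33/4)x^2 + (45/4)x + 19/4

order-1 term: (21/4)x^2 + 6x
order-2 term: (21/4)x + 3
order-3 term: 7/4
the series for exp(D) f terminates at order 3
exp(D) f = (7/4)x^3 + (33/4)x^2 + (45/4)x + 19/4


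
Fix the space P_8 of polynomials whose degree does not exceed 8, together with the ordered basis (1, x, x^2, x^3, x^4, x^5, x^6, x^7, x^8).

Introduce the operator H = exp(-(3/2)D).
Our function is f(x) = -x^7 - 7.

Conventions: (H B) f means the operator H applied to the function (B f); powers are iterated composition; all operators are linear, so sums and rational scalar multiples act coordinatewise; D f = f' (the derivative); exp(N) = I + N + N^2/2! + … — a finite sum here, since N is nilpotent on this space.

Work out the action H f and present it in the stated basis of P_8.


order-1 term: (21/2)x^6
order-2 term: -(189/4)x^5
order-3 term: (945/8)x^4
order-4 term: -(2835/16)x^3
order-5 term: (5103/32)x^2
order-6 term: -(5103/64)x
order-7 term: 2187/128
the series for exp(-(3/2)D) f terminates at order 7
exp(-(3/2)D) f = -x^7 + (21/2)x^6 - (189/4)x^5 + (945/8)x^4 - (2835/16)x^3 + (5103/32)x^2 - (5103/64)x + 1291/128

g(x) = -x^7 + (21/2)x^6 - (189/4)x^5 + (945/8)x^4 - (2835/16)x^3 + (5103/32)x^2 - (5103/64)x + 1291/128


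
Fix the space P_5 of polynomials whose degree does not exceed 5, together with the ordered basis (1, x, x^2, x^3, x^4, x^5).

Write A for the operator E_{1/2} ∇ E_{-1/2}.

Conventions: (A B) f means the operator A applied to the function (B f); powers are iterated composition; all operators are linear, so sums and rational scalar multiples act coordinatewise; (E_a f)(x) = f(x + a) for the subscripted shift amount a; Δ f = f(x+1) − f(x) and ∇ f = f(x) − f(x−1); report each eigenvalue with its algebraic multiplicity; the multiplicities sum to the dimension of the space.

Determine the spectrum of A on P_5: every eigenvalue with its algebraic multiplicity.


λ = 0 (multiplicity 6)

image of 1: 0
image of x: 1
image of x^2: 2x - 1
image of x^3: 3x^2 - 3x + 1
image of x^4: 4x^3 - 6x^2 + 4x - 1
image of x^5: 5x^4 - 10x^3 + 10x^2 - 5x + 1
the matrix is upper triangular; its diagonal is (0, 0, 0, 0, 0, 0)
for a triangular matrix the eigenvalues are the diagonal entries, with algebraic multiplicity their repetition count


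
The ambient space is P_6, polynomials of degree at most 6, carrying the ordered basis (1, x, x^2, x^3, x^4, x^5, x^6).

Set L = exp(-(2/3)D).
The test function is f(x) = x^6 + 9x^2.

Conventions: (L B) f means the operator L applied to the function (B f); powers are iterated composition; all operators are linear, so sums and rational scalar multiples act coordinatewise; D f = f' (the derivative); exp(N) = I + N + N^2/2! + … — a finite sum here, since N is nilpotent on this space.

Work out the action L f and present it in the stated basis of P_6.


order-1 term: -4x^5 - 12x
order-2 term: (20/3)x^4 + 4
order-3 term: -(160/27)x^3
order-4 term: (80/27)x^2
order-5 term: -(64/81)x
order-6 term: 64/729
the series for exp(-(2/3)D) f terminates at order 6
exp(-(2/3)D) f = x^6 - 4x^5 + (20/3)x^4 - (160/27)x^3 + (323/27)x^2 - (1036/81)x + 2980/729

the result is g(x) = x^6 - 4x^5 + (20/3)x^4 - (160/27)x^3 + (323/27)x^2 - (1036/81)x + 2980/729


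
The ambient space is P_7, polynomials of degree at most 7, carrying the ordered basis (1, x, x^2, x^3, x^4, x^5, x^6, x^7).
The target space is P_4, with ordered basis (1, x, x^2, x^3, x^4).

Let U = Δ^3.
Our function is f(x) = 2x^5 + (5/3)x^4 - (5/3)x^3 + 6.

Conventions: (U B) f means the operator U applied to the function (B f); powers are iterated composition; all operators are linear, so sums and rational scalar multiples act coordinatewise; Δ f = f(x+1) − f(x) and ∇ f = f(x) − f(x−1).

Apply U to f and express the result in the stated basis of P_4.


Δ f = 10x^4 + (80/3)x^3 + 25x^2 + (35/3)x + 2
Δ Δ f = 40x^3 + 140x^2 + 170x + 220/3
Δ Δ Δ f = 120x^2 + 400x + 350

g(x) = 120x^2 + 400x + 350


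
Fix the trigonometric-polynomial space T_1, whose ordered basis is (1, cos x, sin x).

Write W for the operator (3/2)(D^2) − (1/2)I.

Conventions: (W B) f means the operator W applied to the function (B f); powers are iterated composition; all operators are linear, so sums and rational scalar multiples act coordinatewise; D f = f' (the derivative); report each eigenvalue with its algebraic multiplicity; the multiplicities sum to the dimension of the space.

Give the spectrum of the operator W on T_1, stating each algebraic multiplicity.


λ = -2 (multiplicity 2), λ = -1/2 (multiplicity 1)

image of 1: -1/2
image of cos x: -2cos x
image of sin x: -2sin x
the matrix is diagonal; its diagonal is (-1/2, -2, -2)
for a triangular matrix the eigenvalues are the diagonal entries, with algebraic multiplicity their repetition count


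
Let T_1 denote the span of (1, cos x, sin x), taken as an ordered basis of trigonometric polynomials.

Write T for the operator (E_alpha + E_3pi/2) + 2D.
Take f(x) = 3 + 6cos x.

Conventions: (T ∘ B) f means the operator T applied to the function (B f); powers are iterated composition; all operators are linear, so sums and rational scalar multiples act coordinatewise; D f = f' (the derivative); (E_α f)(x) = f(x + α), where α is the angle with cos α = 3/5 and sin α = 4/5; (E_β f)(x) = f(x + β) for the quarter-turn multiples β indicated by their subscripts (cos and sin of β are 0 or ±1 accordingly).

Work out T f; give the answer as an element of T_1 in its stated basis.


E_alpha f = 3 + (18/5)cos x - (24/5)sin x
E_3pi/2 f = 3 + 6sin x
(E_alpha + E_3pi/2) f = 6 + (18/5)cos x + (6/5)sin x
D f = -6sin x
(2D) f = -12sin x
((E_alpha + E_3pi/2) + 2D) f = 6 + (18/5)cos x - (54/5)sin x

g(x) = 6 + (18/5)cos x - (54/5)sin x


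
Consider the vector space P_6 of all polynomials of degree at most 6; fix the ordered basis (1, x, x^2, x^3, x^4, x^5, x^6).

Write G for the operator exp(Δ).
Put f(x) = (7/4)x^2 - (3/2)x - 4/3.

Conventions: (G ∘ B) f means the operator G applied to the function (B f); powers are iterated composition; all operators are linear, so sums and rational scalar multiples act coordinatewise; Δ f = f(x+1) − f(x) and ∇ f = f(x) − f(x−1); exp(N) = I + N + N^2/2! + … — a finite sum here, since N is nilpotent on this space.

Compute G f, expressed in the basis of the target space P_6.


order-1 term: (7/2)x + 1/4
order-2 term: 7/4
the series for exp(Δ) f terminates at order 2
exp(Δ) f = (7/4)x^2 + 2x + 2/3

g(x) = (7/4)x^2 + 2x + 2/3


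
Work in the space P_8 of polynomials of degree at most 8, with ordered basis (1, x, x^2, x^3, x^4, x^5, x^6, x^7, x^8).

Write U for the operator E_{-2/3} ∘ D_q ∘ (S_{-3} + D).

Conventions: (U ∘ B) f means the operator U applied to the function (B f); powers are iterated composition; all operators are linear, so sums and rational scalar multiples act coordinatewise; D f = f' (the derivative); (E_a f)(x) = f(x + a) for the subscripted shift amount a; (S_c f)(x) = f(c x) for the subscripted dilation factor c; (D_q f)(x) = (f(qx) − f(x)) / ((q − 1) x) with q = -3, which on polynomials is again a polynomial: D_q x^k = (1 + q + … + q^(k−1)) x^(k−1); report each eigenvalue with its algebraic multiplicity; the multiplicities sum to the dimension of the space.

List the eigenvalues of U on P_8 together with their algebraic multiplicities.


image of 1: 0
image of x: -3
image of x^2: -18x + 14
image of x^3: -189x^2 + 246x - 80
image of x^4: -1620x^3 + 3268x^2 - (6592/3)x + 4432/9
image of x^5: -14823x^4 + 39428x^3 - 39328x^2 + (52304/3)x - 78256/27
image of x^6: -132678x^5 + 442626x^4 - 590656x^3 + 394096x^2 - (1183264/9)x + 473696/27
image of x^7: -1196289x^6 + 4783882x^5 - (23913040/3)x^4 + (63751120/9)x^3 - (95601200/27)x^2 + (76460576/81)x - 25480064/243
image of x^8: -10760040x^7 + 50217896x^6 - 100444544x^5 + (334844320/3)x^4 - (2009240960/27)x^3 + (803766400/27)x^2 - (535890944/81)x + 459375104/729
the matrix is upper triangular; its diagonal is (0, 0, 0, 0, 0, 0, 0, 0, 0)
for a triangular matrix the eigenvalues are the diagonal entries, with algebraic multiplicity their repetition count

λ = 0 (multiplicity 9)


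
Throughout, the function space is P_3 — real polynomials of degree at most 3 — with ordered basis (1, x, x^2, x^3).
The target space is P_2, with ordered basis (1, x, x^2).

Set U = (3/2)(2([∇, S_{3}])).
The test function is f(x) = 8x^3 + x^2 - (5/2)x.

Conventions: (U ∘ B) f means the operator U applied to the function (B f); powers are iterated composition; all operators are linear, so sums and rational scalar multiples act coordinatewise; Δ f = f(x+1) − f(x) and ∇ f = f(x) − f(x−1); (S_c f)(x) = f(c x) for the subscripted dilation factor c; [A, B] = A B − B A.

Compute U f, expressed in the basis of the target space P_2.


g(x) = 1296x^2 - 1692x + 585

S_{3} f = 216x^3 + 9x^2 - (15/2)x
∇ S_{3} f = 648x^2 - 630x + 399/2
∇ f = 24x^2 - 22x + 9/2
S_{3} ∇ f = 216x^2 - 66x + 9/2
[∇, S_{3}] f = 432x^2 - 564x + 195
(2([∇, S_{3}])) f = 864x^2 - 1128x + 390
((3/2)(2([∇, S_{3}]))) f = 1296x^2 - 1692x + 585


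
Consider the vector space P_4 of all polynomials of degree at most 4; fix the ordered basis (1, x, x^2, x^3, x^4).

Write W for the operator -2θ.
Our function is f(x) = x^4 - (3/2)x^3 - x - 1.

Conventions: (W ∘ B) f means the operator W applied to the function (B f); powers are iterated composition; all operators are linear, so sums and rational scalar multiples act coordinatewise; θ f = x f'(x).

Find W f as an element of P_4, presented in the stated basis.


g(x) = -8x^4 + 9x^3 + 2x

θ f = 4x^4 - (9/2)x^3 - x
(-2θ) f = -8x^4 + 9x^3 + 2x


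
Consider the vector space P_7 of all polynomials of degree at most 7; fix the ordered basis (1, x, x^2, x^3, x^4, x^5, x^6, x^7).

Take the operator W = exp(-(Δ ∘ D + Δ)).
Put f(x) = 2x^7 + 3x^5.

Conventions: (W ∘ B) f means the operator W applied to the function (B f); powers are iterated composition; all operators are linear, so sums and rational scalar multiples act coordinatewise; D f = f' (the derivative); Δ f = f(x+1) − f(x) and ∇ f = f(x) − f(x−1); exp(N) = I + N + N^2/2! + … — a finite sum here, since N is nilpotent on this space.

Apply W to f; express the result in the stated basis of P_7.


order-1 term: -14x^6 - 126x^5 - 295x^4 - 440x^3 - 372x^2 - 173x - 34
order-2 term: 42x^5 + 630x^4 + 3040x^3 + 6360x^2 + 6539x + 2689
order-3 term: -70x^4 - 1260x^3 - 7380x^2 - 17070x - 13727
order-4 term: 70x^3 + 1260x^2 + 6805x + 11150
order-5 term: -42x^2 - 630x - 2173
order-6 term: 14x + 126
order-7 term: -2
the series for exp(-(Δ ∘ D + Δ)) f terminates at order 7
exp(-(Δ ∘ D + Δ)) f = 2x^7 - 14x^6 - 81x^5 + 265x^4 + 1410x^3 - 174x^2 - 4515x - 1971

g(x) = 2x^7 - 14x^6 - 81x^5 + 265x^4 + 1410x^3 - 174x^2 - 4515x - 1971


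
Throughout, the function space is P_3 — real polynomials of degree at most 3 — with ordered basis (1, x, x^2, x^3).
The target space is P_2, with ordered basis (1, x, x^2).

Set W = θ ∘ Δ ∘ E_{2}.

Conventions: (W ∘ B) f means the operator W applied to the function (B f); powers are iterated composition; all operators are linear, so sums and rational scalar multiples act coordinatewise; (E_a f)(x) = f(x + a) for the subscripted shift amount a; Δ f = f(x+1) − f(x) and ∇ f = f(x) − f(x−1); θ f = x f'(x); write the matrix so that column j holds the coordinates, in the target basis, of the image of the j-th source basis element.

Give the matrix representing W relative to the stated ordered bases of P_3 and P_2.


image of 1: 0
image of x: 0
image of x^2: 2x
image of x^3: 6x^2 + 15x
each image's coordinates form column j of the matrix

the matrix is [[0, 0, 0, 0]; [0, 0, 2, 15]; [0, 0, 0, 6]] (rows listed top to bottom)


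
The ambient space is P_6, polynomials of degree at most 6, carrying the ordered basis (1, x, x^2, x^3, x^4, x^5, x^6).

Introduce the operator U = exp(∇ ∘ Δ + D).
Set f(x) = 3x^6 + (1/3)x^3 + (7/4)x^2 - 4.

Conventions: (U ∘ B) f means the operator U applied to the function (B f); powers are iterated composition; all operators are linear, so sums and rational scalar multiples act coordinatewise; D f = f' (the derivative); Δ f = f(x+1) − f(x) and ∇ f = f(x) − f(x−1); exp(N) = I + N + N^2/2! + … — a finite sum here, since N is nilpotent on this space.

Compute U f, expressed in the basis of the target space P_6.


the image equals g(x) = 3x^6 + 18x^5 + 135x^4 + (1261/3)x^3 + (4871/4)x^2 + (3289/2)x + 15271/12

order-1 term: 18x^5 + 90x^4 + 91x^2 + (11/2)x + 19/2
order-2 term: 45x^4 + 360x^3 + 540x^2 + 181x + 735/4
order-3 term: 60x^3 + 540x^2 + 1080x + 1351/3
order-4 term: 45x^2 + 360x + 540
order-5 term: 18x + 90
order-6 term: 3
the series for exp(∇ ∘ Δ + D) f terminates at order 6
exp(∇ ∘ Δ + D) f = 3x^6 + 18x^5 + 135x^4 + (1261/3)x^3 + (4871/4)x^2 + (3289/2)x + 15271/12


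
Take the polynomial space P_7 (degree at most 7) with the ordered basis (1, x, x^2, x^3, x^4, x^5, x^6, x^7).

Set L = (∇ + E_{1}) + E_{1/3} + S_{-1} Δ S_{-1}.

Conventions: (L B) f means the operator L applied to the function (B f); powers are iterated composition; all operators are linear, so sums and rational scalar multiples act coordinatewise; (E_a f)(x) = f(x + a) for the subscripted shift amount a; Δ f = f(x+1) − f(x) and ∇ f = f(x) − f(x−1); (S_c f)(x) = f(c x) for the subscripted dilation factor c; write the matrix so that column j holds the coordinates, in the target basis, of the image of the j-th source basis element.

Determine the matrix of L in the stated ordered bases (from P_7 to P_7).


image of 1: 2
image of x: 2x + 4/3
image of x^2: 2x^2 + (8/3)x + 10/9
image of x^3: 2x^3 + 4x^2 + (10/3)x + 28/27
image of x^4: 2x^4 + (16/3)x^3 + (20/3)x^2 + (112/27)x + 82/81
image of x^5: 2x^5 + (20/3)x^4 + (100/9)x^3 + (280/27)x^2 + (410/81)x + 244/243
image of x^6: 2x^6 + 8x^5 + (50/3)x^4 + (560/27)x^3 + (410/27)x^2 + (488/81)x + 730/729
image of x^7: 2x^7 + (28/3)x^6 + (70/3)x^5 + (980/27)x^4 + (2870/81)x^3 + (1708/81)x^2 + (5110/729)x + 2188/2187
each image's coordinates form column j of the matrix

the matrix is [[2, 4/3, 10/9, 28/27, 82/81, 244/243, 730/729, 2188/2187]; [0, 2, 8/3, 10/3, 112/27, 410/81, 488/81, 5110/729]; [0, 0, 2, 4, 20/3, 280/27, 410/27, 1708/81]; [0, 0, 0, 2, 16/3, 100/9, 560/27, 2870/81]; [0, 0, 0, 0, 2, 20/3, 50/3, 980/27]; [0, 0, 0, 0, 0, 2, 8, 70/3]; [0, 0, 0, 0, 0, 0, 2, 28/3]; [0, 0, 0, 0, 0, 0, 0, 2]] (rows listed top to bottom)


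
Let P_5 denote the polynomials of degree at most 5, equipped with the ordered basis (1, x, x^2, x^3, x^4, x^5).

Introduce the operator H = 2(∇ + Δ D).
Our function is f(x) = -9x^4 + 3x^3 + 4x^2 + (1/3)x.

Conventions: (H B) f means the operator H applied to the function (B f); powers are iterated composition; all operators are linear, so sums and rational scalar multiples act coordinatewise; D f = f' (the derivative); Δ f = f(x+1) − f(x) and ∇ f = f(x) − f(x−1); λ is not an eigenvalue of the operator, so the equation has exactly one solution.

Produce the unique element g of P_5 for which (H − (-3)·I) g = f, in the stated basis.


write g with unknown coordinates in the stated basis and equate coefficients in (H − (-3)·I) g = f
solving from the highest basis element down gives g = -3x^4 + 9x^3 - (14/3)x^2 + (61/3)x - 256/9
check: H g = -24x^3 + 18x^2 - (182/3)x + 256/3
so H g − (-3)·g = -9x^4 + 3x^3 + 4x^2 + (1/3)x = f ✓

the image equals g(x) = -3x^4 + 9x^3 - (14/3)x^2 + (61/3)x - 256/9


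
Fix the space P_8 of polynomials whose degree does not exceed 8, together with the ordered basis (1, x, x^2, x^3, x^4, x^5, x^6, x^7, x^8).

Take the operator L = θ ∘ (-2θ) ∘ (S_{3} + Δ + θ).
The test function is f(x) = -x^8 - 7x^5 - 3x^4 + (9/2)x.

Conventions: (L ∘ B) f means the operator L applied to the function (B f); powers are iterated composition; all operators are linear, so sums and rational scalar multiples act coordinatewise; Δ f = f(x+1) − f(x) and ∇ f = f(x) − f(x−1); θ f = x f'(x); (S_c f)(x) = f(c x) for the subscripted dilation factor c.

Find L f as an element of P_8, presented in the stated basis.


S_{3} f = -6561x^8 - 1701x^5 - 243x^4 + (27/2)x
Δ f = -8x^7 - 28x^6 - 56x^5 - 105x^4 - 138x^3 - 116x^2 - 55x - 13/2
θ f = -8x^8 - 35x^5 - 12x^4 + (9/2)x
(S_{3} + Δ + θ) f = -6569x^8 - 8x^7 - 28x^6 - 1792x^5 - 360x^4 - 138x^3 - 116x^2 - 37x - 13/2
θ (S_{3} + Δ + θ) f = -52552x^8 - 56x^7 - 168x^6 - 8960x^5 - 1440x^4 - 414x^3 - 232x^2 - 37x
(-2θ) (S_{3} + Δ + θ) f = 105104x^8 + 112x^7 + 336x^6 + 17920x^5 + 2880x^4 + 828x^3 + 464x^2 + 74x
θ (-2θ) (S_{3} + Δ + θ) f = 840832x^8 + 784x^7 + 2016x^6 + 89600x^5 + 11520x^4 + 2484x^3 + 928x^2 + 74x

the image equals g(x) = 840832x^8 + 784x^7 + 2016x^6 + 89600x^5 + 11520x^4 + 2484x^3 + 928x^2 + 74x


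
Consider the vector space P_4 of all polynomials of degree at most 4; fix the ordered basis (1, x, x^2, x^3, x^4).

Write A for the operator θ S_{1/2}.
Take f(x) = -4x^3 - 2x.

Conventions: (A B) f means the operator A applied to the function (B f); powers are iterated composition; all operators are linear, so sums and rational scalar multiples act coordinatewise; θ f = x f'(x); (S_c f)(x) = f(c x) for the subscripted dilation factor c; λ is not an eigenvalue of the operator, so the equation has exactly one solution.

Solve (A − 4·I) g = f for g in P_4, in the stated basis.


the image equals g(x) = (32/29)x^3 + (4/7)x

write g with unknown coordinates in the stated basis and equate coefficients in (A − 4·I) g = f
solving from the highest basis element down gives g = (32/29)x^3 + (4/7)x
check: A g = (12/29)x^3 + (2/7)x
so A g − 4·g = -4x^3 - 2x = f ✓


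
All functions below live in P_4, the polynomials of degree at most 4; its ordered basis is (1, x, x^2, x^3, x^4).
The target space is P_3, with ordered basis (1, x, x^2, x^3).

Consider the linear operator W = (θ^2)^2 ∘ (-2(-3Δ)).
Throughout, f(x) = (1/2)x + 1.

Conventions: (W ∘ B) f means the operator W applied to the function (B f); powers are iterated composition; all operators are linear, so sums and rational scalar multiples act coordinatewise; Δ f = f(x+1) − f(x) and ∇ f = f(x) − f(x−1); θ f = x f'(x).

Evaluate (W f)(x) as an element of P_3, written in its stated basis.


Δ f = 1/2
(-3Δ) f = -3/2
(-2(-3Δ)) f = 3
θ (-2(-3Δ)) f = 0
θ θ (-2(-3Δ)) f = 0
θ θ^2 (-2(-3Δ)) f = 0
θ θ θ^2 (-2(-3Δ)) f = 0

the image equals g(x) = 0


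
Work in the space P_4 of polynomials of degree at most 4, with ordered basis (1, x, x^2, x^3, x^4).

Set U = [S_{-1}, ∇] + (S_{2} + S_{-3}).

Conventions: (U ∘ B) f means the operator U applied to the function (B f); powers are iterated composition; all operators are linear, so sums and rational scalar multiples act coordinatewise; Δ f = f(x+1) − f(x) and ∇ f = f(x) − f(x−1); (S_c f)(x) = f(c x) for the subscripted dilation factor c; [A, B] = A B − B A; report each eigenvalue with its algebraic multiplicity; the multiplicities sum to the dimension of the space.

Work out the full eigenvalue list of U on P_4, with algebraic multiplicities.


image of 1: 2
image of x: -x + 2
image of x^2: 13x^2 - 4x
image of x^3: -19x^3 + 6x^2 + 2
image of x^4: 97x^4 - 8x^3 - 8x
the matrix is upper triangular; its diagonal is (2, -1, 13, -19, 97)
for a triangular matrix the eigenvalues are the diagonal entries, with algebraic multiplicity their repetition count

λ = -19 (multiplicity 1), λ = -1 (multiplicity 1), λ = 2 (multiplicity 1), λ = 13 (multiplicity 1), λ = 97 (multiplicity 1)


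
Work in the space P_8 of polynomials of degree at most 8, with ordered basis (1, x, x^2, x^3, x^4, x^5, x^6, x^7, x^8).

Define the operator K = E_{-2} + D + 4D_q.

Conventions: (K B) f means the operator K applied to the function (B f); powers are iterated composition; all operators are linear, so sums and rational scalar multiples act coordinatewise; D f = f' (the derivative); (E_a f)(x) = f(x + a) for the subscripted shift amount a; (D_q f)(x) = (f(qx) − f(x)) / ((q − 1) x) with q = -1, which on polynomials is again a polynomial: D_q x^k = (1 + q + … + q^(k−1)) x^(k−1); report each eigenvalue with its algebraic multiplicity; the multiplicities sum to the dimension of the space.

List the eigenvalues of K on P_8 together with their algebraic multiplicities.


λ = 1 (multiplicity 9)

image of 1: 1
image of x: x + 3
image of x^2: x^2 - 2x + 4
image of x^3: x^3 + x^2 + 12x - 8
image of x^4: x^4 - 4x^3 + 24x^2 - 32x + 16
image of x^5: x^5 - x^4 + 40x^3 - 80x^2 + 80x - 32
image of x^6: x^6 - 6x^5 + 60x^4 - 160x^3 + 240x^2 - 192x + 64
image of x^7: x^7 - 3x^6 + 84x^5 - 280x^4 + 560x^3 - 672x^2 + 448x - 128
image of x^8: x^8 - 8x^7 + 112x^6 - 448x^5 + 1120x^4 - 1792x^3 + 1792x^2 - 1024x + 256
the matrix is upper triangular; its diagonal is (1, 1, 1, 1, 1, 1, 1, 1, 1)
for a triangular matrix the eigenvalues are the diagonal entries, with algebraic multiplicity their repetition count


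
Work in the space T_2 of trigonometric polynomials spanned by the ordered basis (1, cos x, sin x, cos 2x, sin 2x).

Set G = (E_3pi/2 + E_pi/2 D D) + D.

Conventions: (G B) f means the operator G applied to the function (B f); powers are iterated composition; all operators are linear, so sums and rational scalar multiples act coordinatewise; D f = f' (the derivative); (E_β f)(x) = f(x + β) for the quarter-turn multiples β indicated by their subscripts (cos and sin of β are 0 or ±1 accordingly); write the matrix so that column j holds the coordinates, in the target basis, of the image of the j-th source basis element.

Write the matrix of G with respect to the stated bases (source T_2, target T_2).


the matrix is [[1, 0, 0, 0, 0]; [0, 0, -1, 0, 0]; [0, 1, 0, 0, 0]; [0, 0, 0, 3, 2]; [0, 0, 0, -2, 3]] (rows listed top to bottom)

image of 1: 1
image of cos x: sin x
image of sin x: -cos x
image of cos 2x: 3cos 2x - 2sin 2x
image of sin 2x: 2cos 2x + 3sin 2x
each image's coordinates form column j of the matrix


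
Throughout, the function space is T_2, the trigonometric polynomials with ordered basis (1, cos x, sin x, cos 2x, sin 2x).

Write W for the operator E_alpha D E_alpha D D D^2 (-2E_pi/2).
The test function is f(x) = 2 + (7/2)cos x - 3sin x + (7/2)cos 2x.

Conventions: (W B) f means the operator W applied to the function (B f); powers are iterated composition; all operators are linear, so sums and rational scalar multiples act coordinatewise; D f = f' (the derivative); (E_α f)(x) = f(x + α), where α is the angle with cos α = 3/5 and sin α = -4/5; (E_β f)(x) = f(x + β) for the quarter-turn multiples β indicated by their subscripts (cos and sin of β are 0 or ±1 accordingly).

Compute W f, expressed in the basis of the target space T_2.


the image equals g(x) = (19/5)cos x + (42/5)sin x - (75264/625)cos 2x + (118048/625)sin 2x

E_pi/2 f = 2 - 3cos x - (7/2)sin x - (7/2)cos 2x
(-2E_pi/2) f = -4 + 6cos x + 7sin x + 7cos 2x
D (-2E_pi/2) f = 7cos x - 6sin x - 14sin 2x
D D (-2E_pi/2) f = -6cos x - 7sin x - 28cos 2x
D D^2 (-2E_pi/2) f = -7cos x + 6sin x + 56sin 2x
D D D^2 (-2E_pi/2) f = 6cos x + 7sin x + 112cos 2x
E_alpha (D D D^2) (-2E_pi/2) f = -2cos x + 9sin x - (784/25)cos 2x + (2688/25)sin 2x
D E_alpha (D D D^2) (-2E_pi/2) f = 9cos x + 2sin x + (5376/25)cos 2x + (1568/25)sin 2x
E_alpha D E_alpha (D D D^2) (-2E_pi/2) f = (19/5)cos x + (42/5)sin x - (75264/625)cos 2x + (118048/625)sin 2x


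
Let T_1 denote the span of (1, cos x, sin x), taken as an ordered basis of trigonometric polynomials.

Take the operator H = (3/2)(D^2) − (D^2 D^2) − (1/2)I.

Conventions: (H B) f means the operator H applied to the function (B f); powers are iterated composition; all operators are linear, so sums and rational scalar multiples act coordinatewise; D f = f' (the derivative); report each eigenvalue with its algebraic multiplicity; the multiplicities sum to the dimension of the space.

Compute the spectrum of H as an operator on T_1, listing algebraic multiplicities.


λ = -3 (multiplicity 2), λ = -1/2 (multiplicity 1)

image of 1: -1/2
image of cos x: -3cos x
image of sin x: -3sin x
the matrix is diagonal; its diagonal is (-1/2, -3, -3)
for a triangular matrix the eigenvalues are the diagonal entries, with algebraic multiplicity their repetition count


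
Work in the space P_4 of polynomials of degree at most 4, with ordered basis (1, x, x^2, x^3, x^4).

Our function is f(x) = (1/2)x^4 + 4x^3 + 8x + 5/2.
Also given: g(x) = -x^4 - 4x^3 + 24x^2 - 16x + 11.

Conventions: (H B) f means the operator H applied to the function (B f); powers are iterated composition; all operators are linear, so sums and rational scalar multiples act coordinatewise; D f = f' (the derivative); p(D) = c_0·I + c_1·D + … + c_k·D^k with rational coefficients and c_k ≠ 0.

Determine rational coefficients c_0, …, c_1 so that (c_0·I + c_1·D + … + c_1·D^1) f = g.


D^0 f = (1/2)x^4 + 4x^3 + 8x + 5/2
D^1 f = 2x^3 + 12x^2 + 8
matching coefficients of g against c_0 f + c_1 Df + … from the top degree down determines the c_i
solution: c_0 = -2, c_1 = 2

p(D) = -2·I + 2·D, i.e. c_0 = -2, c_1 = 2


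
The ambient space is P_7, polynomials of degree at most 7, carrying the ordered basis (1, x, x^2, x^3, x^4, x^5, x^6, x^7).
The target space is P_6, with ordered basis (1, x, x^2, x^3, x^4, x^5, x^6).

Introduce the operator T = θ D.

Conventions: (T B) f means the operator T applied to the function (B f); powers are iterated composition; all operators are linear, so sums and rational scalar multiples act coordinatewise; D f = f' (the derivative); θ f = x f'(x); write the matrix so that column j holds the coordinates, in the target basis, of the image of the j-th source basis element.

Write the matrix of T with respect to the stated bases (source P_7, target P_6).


image of 1: 0
image of x: 0
image of x^2: 2x
image of x^3: 6x^2
image of x^4: 12x^3
image of x^5: 20x^4
image of x^6: 30x^5
image of x^7: 42x^6
each image's coordinates form column j of the matrix

the matrix is [[0, 0, 0, 0, 0, 0, 0, 0]; [0, 0, 2, 0, 0, 0, 0, 0]; [0, 0, 0, 6, 0, 0, 0, 0]; [0, 0, 0, 0, 12, 0, 0, 0]; [0, 0, 0, 0, 0, 20, 0, 0]; [0, 0, 0, 0, 0, 0, 30, 0]; [0, 0, 0, 0, 0, 0, 0, 42]] (rows listed top to bottom)


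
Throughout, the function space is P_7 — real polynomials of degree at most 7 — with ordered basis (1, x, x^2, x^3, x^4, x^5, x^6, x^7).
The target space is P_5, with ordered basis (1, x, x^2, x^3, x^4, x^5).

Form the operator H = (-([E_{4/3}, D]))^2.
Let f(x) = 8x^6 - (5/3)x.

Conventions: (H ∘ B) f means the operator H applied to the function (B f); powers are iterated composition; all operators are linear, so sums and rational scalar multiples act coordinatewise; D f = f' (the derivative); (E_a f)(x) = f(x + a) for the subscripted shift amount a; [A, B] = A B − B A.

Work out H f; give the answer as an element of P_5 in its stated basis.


the result is g(x) = 0

D f = 48x^5 - 5/3
E_{4/3} D f = 48x^5 + 320x^4 + (2560/3)x^3 + (10240/9)x^2 + (20480/27)x + 16249/81
E_{4/3} f = 8x^6 + 64x^5 + (640/3)x^4 + (10240/27)x^3 + (10240/27)x^2 + (16249/81)x + 31148/729
D E_{4/3} f = 48x^5 + 320x^4 + (2560/3)x^3 + (10240/9)x^2 + (20480/27)x + 16249/81
[E_{4/3}, D] f = 0
(-([E_{4/3}, D])) f = 0
D (-([E_{4/3}, D])) f = 0
E_{4/3} D (-([E_{4/3}, D])) f = 0
E_{4/3} (-([E_{4/3}, D])) f = 0
D E_{4/3} (-([E_{4/3}, D])) f = 0
[E_{4/3}, D] (-([E_{4/3}, D])) f = 0
(-([E_{4/3}, D])) (-([E_{4/3}, D])) f = 0


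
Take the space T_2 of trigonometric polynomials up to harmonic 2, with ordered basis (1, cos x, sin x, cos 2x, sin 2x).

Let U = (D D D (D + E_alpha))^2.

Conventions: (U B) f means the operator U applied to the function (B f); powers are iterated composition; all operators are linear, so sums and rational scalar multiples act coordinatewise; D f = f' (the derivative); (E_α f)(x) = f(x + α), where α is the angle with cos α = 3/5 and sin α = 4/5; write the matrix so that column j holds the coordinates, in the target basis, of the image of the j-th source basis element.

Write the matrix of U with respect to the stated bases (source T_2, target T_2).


image of 1: 0
image of cos x: (72/25)cos x + (54/25)sin x
image of sin x: -(54/25)cos x + (72/25)sin x
image of cos 2x: (347328/625)cos 2x - (66304/625)sin 2x
image of sin 2x: (66304/625)cos 2x + (347328/625)sin 2x
each image's coordinates form column j of the matrix

the matrix is [[0, 0, 0, 0, 0]; [0, 72/25, -54/25, 0, 0]; [0, 54/25, 72/25, 0, 0]; [0, 0, 0, 347328/625, 66304/625]; [0, 0, 0, -66304/625, 347328/625]] (rows listed top to bottom)


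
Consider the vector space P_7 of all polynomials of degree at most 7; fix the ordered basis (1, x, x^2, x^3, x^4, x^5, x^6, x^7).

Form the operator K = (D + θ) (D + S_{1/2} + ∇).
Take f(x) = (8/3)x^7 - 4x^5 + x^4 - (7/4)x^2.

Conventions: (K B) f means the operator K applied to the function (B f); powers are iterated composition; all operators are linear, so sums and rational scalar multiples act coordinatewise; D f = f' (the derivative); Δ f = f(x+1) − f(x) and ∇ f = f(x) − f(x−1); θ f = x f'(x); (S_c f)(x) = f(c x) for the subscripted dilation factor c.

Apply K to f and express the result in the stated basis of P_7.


the result is g(x) = (7/48)x^7 + (10759/48)x^6 - (453/8)x^5 - (1609/24)x^4 + (931/12)x^3 - (935/8)x^2 + (419/24)x - 5/3

D f = (56/3)x^6 - 20x^4 + 4x^3 - (7/2)x
S_{1/2} f = (1/48)x^7 - (1/8)x^5 + (1/16)x^4 - (7/16)x^2
∇ f = (56/3)x^6 - 56x^5 + (220/3)x^4 - (148/3)x^3 + 10x^2 + (11/6)x - 7/12
(D + S_{1/2} + ∇) f = (1/48)x^7 + (112/3)x^6 - (449/8)x^5 + (2563/48)x^4 - (136/3)x^3 + (153/16)x^2 - (5/3)x - 7/12
D (D + S_{1/2} + ∇) f = (7/48)x^6 + 224x^5 - (2245/8)x^4 + (2563/12)x^3 - 136x^2 + (153/8)x - 5/3
θ (D + S_{1/2} + ∇) f = (7/48)x^7 + 224x^6 - (2245/8)x^5 + (2563/12)x^4 - 136x^3 + (153/8)x^2 - (5/3)x
(D + θ) (D + S_{1/2} + ∇) f = (7/48)x^7 + (10759/48)x^6 - (453/8)x^5 - (1609/24)x^4 + (931/12)x^3 - (935/8)x^2 + (419/24)x - 5/3


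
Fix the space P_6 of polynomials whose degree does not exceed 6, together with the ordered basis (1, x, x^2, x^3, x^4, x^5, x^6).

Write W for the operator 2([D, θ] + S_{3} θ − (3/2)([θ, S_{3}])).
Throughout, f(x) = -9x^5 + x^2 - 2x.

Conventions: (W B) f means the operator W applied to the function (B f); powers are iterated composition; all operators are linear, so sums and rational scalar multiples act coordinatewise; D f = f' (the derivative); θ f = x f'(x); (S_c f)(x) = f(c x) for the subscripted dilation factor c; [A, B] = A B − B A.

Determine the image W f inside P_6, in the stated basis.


θ f = -45x^5 + 2x^2 - 2x
D θ f = -225x^4 + 4x - 2
D f = -45x^4 + 2x - 2
θ D f = -180x^4 + 2x
[D, θ] f = -45x^4 + 2x - 2
θ f = -45x^5 + 2x^2 - 2x
S_{3} θ f = -10935x^5 + 18x^2 - 6x
S_{3} f = -2187x^5 + 9x^2 - 6x
θ S_{3} f = -10935x^5 + 18x^2 - 6x
θ f = -45x^5 + 2x^2 - 2x
S_{3} θ f = -10935x^5 + 18x^2 - 6x
[θ, S_{3}] f = 0
(-(3/2)([θ, S_{3}])) f = 0
([D, θ] + S_{3} θ − (3/2)([θ, S_{3}])) f = -10935x^5 - 45x^4 + 18x^2 - 4x - 2
(2([D, θ] + S_{3} θ − (3/2)([θ, S_{3}]))) f = -21870x^5 - 90x^4 + 36x^2 - 8x - 4

the result is g(x) = -21870x^5 - 90x^4 + 36x^2 - 8x - 4


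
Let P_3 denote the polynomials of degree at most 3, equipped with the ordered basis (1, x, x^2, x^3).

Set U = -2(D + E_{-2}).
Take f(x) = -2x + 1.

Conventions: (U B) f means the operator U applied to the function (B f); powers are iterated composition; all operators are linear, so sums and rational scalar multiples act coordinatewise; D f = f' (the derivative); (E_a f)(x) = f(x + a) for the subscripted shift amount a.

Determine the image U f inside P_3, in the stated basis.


g(x) = 4x - 6

D f = -2
E_{-2} f = -2x + 5
(D + E_{-2}) f = -2x + 3
(-2(D + E_{-2})) f = 4x - 6


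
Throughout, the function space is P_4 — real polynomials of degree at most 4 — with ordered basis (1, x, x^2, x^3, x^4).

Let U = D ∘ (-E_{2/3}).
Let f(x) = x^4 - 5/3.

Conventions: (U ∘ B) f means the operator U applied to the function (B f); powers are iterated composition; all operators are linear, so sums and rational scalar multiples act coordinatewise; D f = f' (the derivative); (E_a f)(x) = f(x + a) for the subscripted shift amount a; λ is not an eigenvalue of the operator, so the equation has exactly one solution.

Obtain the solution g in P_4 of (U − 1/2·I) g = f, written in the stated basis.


g(x) = -2x^4 + 16x^3 - 64x^2 + (448/3)x - 4390/27

write g with unknown coordinates in the stated basis and equate coefficients in (U − 1/2·I) g = f
solving from the highest basis element down gives g = -2x^4 + 16x^3 - 64x^2 + (448/3)x - 4390/27
check: U g = 8x^3 - 32x^2 + (224/3)x - 2240/27
so U g − 1/2·g = x^4 - 5/3 = f ✓


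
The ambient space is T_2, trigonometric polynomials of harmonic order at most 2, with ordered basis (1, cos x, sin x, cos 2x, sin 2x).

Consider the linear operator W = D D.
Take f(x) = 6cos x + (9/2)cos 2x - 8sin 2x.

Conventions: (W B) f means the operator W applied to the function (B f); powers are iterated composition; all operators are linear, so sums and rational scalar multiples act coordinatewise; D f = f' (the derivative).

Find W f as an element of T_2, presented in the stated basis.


D f = -6sin x - 16cos 2x - 9sin 2x
D D f = -6cos x - 18cos 2x + 32sin 2x

the image equals g(x) = -6cos x - 18cos 2x + 32sin 2x


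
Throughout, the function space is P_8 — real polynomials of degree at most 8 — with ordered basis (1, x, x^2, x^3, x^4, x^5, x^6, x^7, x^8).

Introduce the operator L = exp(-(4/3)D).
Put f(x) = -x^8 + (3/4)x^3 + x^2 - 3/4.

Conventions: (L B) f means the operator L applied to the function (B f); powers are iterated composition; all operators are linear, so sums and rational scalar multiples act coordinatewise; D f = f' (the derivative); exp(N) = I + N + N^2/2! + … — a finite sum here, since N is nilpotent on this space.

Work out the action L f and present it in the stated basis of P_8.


g(x) = -x^8 + (32/3)x^7 - (448/9)x^6 + (3584/27)x^5 - (17920/81)x^4 + (230105/972)x^3 - (116146/729)x^2 + (133988/2187)x - 281827/26244

order-1 term: (32/3)x^7 - 3x^2 - (8/3)x
order-2 term: -(448/9)x^6 + 4x + 16/9
order-3 term: (3584/27)x^5 - 16/9
order-4 term: -(17920/81)x^4
order-5 term: (57344/243)x^3
order-6 term: -(114688/729)x^2
order-7 term: (131072/2187)x
order-8 term: -65536/6561
the series for exp(-(4/3)D) f terminates at order 8
exp(-(4/3)D) f = -x^8 + (32/3)x^7 - (448/9)x^6 + (3584/27)x^5 - (17920/81)x^4 + (230105/972)x^3 - (116146/729)x^2 + (133988/2187)x - 281827/26244


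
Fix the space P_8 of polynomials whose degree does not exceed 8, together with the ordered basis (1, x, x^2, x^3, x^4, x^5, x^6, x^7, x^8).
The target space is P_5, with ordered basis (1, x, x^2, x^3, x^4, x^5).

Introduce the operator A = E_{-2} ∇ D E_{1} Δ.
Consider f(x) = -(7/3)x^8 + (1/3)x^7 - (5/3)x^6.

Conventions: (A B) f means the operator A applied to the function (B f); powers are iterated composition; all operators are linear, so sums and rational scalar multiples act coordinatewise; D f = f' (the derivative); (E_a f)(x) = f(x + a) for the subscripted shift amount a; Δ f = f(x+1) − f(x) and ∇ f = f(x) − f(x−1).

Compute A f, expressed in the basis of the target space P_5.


Δ f = -(56/3)x^7 - 63x^6 - (401/3)x^5 - (530/3)x^4 - (457/3)x^3 - (250/3)x^2 - (79/3)x - 11/3
E_{1} Δ f = -(56/3)x^7 - (581/3)x^6 - (2711/3)x^5 - (7330/3)x^4 - 4109x^3 - 4274x^2 - (7601/3)x - 1973/3
D (E_{1} Δ) f = -(392/3)x^6 - 1162x^5 - (13555/3)x^4 - (29320/3)x^3 - 12327x^2 - 8548x - 7601/3
∇ D (E_{1} Δ) f = -784x^5 - 3850x^4 - (27200/3)x^3 - 11870x^2 - (25144/3)x - 7522/3
E_{-2} (∇ D) (E_{1} Δ) f = -784x^5 + 3990x^4 - (28880/3)x^3 + 12850x^2 - (27664/3)x + 8390/3

the image equals g(x) = -784x^5 + 3990x^4 - (28880/3)x^3 + 12850x^2 - (27664/3)x + 8390/3
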